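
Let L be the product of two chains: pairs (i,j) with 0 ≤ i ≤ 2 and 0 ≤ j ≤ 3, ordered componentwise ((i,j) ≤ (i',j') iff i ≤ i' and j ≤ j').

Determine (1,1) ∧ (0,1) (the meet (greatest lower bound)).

In a product of chains, the meet is componentwise min, giving (0,1).

(0,1)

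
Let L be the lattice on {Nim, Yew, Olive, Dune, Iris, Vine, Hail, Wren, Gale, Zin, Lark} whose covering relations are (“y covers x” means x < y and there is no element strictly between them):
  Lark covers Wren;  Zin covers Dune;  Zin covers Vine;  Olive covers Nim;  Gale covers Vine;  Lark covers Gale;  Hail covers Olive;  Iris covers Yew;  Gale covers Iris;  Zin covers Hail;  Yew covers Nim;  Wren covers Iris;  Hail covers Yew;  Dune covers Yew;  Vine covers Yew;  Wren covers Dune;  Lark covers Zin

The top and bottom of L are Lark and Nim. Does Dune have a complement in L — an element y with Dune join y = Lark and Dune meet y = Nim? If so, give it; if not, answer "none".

For every candidate y, either Dune ∨ y ≠ Lark or Dune ∧ y ≠ Nim; no complement exists.

none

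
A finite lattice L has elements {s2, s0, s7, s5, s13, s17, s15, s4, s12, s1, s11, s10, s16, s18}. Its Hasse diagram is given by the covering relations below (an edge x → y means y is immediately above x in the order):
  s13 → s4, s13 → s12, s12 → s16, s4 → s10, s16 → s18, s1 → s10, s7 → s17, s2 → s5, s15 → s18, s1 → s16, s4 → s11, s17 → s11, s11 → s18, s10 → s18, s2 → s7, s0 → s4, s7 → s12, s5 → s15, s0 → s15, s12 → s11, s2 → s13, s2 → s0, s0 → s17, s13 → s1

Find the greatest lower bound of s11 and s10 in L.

s4

Common lower bounds of {s11, s10}: s0, s13, s2, s4.
The greatest among these is s4.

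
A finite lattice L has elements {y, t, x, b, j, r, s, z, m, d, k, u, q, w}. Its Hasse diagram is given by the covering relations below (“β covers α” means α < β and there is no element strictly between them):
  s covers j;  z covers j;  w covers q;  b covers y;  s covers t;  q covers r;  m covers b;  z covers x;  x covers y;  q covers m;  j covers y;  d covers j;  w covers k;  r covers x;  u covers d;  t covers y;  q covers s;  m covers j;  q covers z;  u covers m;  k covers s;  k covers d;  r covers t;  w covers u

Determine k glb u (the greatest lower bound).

Common lower bounds of {k, u}: d, j, y.
The greatest among these is d.

d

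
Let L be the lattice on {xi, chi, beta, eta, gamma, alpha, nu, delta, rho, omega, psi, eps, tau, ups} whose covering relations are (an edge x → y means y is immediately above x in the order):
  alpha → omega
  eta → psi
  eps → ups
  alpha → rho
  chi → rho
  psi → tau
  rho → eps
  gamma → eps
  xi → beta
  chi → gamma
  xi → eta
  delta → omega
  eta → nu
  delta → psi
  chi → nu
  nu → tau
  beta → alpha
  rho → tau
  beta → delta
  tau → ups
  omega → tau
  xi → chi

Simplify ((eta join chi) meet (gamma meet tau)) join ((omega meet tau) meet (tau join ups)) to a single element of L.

tau

eta ∨ chi = nu
gamma ∧ tau = chi
nu ∧ chi = chi
omega ∧ tau = omega
tau ∨ ups = ups
omega ∧ ups = omega
chi ∨ omega = tau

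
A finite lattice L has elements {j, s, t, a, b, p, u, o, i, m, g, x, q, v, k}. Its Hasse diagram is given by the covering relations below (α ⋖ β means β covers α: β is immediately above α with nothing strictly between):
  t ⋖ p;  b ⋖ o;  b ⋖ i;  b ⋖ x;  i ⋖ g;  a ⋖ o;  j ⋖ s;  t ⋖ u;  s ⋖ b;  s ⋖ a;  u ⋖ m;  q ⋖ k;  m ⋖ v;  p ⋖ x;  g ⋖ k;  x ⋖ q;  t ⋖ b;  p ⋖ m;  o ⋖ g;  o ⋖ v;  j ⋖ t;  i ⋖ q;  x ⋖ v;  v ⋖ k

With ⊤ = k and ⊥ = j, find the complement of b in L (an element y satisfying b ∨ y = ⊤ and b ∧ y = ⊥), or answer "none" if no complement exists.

For every candidate y, either b ∨ y ≠ k or b ∧ y ≠ j; no complement exists.

none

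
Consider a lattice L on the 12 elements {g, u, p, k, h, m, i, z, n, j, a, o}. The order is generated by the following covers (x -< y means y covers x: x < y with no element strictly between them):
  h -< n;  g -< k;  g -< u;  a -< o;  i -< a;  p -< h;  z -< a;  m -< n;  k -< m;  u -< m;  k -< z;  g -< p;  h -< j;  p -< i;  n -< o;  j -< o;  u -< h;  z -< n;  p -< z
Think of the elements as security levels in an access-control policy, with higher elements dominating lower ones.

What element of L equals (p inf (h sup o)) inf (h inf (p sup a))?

p

h ∨ o = o
p ∧ o = p
p ∨ a = a
h ∧ a = p
p ∧ p = p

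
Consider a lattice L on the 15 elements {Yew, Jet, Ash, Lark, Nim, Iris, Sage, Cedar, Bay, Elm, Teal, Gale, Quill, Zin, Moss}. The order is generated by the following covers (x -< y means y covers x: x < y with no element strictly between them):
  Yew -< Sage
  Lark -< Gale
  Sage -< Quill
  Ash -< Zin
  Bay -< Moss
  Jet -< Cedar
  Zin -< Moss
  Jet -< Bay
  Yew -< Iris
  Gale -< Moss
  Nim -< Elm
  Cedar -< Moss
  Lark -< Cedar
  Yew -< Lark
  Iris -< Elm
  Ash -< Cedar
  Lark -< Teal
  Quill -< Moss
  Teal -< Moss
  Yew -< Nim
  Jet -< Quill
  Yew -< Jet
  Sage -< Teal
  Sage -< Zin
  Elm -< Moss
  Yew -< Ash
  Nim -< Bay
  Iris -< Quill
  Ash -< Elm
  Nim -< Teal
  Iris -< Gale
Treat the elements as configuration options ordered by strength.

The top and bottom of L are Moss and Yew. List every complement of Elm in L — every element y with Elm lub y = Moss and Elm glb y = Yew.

Need y with Elm ∨ y = Moss and Elm ∧ y = Yew.
Checking each element gives: Jet, Lark, Sage.

Jet, Lark, Sage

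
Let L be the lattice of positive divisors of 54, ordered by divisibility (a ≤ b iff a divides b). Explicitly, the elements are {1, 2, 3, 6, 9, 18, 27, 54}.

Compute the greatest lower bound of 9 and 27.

9

In the divisibility order, the meet is the greatest common divisor: gcd(9, 27) = 9.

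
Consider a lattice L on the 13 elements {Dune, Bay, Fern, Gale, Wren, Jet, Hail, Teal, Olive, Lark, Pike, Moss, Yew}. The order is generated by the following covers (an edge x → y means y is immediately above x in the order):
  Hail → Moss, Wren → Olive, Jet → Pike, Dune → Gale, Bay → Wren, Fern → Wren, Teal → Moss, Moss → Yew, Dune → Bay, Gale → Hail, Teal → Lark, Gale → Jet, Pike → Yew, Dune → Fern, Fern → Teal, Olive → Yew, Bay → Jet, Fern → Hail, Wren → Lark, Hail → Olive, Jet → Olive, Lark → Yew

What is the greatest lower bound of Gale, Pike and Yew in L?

Gale

Common lower bounds of {Gale, Pike, Yew}: Dune, Gale.
The greatest among these is Gale.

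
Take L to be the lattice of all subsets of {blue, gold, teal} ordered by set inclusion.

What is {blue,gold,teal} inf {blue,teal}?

{blue,teal}

Under ⊆, meet is intersection: {blue,gold,teal} ∩ {blue,teal} = {blue,teal}.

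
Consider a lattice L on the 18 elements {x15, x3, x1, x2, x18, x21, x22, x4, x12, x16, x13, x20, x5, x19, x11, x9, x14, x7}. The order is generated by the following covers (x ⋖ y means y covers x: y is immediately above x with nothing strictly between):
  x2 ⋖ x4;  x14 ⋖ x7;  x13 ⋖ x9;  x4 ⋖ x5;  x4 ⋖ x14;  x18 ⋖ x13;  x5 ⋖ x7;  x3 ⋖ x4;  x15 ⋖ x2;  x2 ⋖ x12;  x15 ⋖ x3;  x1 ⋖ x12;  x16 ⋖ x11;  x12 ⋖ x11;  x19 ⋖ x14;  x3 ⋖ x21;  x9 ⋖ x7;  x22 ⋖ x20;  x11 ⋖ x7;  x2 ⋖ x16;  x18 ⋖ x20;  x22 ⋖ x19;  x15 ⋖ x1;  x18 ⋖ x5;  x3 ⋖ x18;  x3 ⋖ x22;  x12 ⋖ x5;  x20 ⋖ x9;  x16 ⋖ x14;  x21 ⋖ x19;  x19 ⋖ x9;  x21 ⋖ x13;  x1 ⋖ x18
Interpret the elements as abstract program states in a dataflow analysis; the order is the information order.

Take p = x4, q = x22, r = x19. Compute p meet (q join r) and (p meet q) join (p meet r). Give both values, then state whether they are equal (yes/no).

x3; x3; yes

q join r = x19, so p meet (q join r) = x4 meet x19 = x3.
p meet q = x3 and p meet r = x3, so (p meet q) join (p meet r) = x3 join x3 = x3.
Equal: yes.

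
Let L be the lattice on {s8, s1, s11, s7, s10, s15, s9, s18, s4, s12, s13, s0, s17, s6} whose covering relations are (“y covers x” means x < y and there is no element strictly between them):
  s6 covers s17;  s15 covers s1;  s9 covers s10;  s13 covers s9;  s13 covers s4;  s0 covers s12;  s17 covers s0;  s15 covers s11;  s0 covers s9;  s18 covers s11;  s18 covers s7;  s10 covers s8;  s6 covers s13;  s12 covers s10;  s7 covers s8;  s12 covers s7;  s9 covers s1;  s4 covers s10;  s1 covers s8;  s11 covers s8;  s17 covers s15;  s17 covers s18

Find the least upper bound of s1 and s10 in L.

Common upper bounds of {s1, s10}: s0, s13, s17, s6, s9.
The least among these is s9.

s9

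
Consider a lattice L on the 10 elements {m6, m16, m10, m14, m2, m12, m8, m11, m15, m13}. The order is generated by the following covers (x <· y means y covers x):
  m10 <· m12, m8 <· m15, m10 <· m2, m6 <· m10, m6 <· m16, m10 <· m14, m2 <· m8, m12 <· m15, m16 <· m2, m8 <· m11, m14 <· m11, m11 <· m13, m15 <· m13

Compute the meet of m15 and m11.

m8

Common lower bounds of {m15, m11}: m10, m16, m2, m6, m8.
The greatest among these is m8.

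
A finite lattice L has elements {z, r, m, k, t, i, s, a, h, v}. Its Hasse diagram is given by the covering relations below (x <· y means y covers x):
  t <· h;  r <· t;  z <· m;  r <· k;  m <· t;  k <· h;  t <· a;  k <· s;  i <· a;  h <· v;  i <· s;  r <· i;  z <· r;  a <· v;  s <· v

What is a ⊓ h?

Common lower bounds of {a, h}: m, r, t, z.
The greatest among these is t.

t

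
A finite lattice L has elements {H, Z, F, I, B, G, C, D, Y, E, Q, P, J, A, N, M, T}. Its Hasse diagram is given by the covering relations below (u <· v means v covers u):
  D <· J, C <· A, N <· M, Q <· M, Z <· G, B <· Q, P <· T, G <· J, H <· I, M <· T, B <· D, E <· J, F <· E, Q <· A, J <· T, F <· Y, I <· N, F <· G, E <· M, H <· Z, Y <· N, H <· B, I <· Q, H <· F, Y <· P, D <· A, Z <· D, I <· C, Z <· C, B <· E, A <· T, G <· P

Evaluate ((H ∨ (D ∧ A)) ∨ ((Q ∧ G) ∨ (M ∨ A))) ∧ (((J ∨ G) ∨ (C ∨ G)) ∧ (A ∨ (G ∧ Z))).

D ∧ A = D
H ∨ D = D
Q ∧ G = H
M ∨ A = T
H ∨ T = T
D ∨ T = T
J ∨ G = J
C ∨ G = T
J ∨ T = T
G ∧ Z = Z
A ∨ Z = A
T ∧ A = A
T ∧ A = A

A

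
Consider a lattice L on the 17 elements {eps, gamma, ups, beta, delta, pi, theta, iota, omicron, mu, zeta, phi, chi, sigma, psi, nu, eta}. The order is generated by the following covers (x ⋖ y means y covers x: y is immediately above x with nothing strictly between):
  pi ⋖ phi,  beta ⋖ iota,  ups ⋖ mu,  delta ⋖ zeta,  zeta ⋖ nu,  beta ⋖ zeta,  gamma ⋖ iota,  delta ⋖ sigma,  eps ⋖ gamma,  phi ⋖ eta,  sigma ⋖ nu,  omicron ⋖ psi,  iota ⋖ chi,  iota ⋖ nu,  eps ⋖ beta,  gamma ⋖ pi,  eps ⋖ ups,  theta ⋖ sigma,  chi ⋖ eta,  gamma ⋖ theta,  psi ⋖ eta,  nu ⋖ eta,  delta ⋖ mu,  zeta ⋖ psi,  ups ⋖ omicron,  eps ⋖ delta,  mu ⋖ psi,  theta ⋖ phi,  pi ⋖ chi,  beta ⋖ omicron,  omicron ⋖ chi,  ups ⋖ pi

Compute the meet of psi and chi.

omicron

Common lower bounds of {psi, chi}: beta, eps, omicron, ups.
The greatest among these is omicron.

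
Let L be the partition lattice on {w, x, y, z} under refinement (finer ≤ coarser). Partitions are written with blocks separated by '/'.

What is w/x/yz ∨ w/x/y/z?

w/x/yz

Common upper bounds of {w/x/yz, w/x/y/z}: w/x/yz, w/xyz, wx/yz, wxyz, wyz/x.
The least among these is w/x/yz.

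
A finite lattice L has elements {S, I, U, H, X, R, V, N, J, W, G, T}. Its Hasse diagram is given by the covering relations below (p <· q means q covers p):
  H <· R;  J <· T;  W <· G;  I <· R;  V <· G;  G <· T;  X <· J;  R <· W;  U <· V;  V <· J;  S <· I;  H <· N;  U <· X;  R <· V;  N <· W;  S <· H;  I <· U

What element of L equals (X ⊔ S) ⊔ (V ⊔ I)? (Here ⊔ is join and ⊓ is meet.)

X ∨ S = X
V ∨ I = V
X ∨ V = J

J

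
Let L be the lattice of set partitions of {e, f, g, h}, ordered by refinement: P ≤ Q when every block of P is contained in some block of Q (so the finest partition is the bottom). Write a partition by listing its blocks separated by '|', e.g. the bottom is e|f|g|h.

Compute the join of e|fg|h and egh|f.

The join of e|fg|h and egh|f merges any blocks that overlap across the partitions, giving efgh.

efgh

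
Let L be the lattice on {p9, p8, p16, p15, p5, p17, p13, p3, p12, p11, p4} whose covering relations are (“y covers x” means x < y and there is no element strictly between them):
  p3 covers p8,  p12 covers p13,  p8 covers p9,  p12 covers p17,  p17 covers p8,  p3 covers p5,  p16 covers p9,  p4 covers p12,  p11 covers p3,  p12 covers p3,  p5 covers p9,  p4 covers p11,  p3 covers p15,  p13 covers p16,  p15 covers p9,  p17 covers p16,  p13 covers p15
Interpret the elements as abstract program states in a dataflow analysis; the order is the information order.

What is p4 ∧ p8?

Common lower bounds of {p4, p8}: p8, p9.
The greatest among these is p8.

p8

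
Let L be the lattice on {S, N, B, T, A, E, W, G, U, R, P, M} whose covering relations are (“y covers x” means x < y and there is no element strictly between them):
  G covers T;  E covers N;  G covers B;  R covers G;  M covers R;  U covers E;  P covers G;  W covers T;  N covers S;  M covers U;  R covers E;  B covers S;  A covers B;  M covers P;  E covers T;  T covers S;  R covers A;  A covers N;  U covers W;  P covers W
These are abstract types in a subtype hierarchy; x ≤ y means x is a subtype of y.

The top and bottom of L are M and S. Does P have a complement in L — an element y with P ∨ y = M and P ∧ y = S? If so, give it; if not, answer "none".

Need y with P ∨ y = M and P ∧ y = S.
Checking each element gives: N.

N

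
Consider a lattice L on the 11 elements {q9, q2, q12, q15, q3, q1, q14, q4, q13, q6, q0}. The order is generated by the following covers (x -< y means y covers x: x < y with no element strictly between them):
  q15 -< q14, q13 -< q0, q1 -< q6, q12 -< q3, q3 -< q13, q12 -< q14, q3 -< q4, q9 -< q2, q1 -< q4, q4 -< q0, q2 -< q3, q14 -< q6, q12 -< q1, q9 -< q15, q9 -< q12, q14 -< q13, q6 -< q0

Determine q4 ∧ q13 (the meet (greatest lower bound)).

Common lower bounds of {q4, q13}: q12, q2, q3, q9.
The greatest among these is q3.

q3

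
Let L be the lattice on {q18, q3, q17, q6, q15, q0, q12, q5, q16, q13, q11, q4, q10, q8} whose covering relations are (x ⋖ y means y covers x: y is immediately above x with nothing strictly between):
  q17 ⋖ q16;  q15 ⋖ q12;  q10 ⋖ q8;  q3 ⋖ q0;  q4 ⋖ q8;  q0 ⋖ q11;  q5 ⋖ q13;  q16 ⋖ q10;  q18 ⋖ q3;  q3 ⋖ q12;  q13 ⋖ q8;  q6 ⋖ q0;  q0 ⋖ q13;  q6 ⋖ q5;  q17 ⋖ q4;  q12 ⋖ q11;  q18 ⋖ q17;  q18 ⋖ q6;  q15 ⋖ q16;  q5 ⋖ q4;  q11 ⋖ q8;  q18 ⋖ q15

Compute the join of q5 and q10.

Common upper bounds of {q5, q10}: q8.
The least among these is q8.

q8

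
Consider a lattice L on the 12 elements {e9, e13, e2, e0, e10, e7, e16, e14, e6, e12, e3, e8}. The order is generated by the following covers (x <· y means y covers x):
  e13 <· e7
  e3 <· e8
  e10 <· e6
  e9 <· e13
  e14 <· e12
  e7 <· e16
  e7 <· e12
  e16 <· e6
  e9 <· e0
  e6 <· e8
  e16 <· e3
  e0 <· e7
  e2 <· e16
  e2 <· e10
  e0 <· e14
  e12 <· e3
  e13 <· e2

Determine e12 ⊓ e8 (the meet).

Common lower bounds of {e12, e8}: e0, e12, e13, e14, e7, e9.
The greatest among these is e12.

e12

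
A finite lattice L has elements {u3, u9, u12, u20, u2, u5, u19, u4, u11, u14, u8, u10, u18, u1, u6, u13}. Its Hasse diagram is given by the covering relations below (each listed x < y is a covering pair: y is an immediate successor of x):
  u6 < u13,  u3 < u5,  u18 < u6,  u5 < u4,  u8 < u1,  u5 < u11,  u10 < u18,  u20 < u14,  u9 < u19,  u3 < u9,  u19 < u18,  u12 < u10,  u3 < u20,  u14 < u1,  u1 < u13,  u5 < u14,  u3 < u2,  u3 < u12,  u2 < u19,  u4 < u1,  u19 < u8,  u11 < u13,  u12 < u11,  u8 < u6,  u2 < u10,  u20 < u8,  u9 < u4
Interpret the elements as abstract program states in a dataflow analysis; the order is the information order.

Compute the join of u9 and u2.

Common upper bounds of {u9, u2}: u1, u13, u18, u19, u6, u8.
The least among these is u19.

u19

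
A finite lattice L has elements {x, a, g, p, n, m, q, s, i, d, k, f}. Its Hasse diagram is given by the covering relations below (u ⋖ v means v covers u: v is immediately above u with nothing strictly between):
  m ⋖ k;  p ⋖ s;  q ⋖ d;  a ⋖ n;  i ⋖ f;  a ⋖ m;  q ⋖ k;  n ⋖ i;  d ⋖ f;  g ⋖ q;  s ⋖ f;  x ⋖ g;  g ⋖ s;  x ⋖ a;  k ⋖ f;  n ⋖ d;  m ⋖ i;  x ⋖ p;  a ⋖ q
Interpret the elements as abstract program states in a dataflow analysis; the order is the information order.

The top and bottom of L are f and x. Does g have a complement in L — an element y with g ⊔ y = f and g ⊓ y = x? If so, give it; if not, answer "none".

i

Need y with g ∨ y = f and g ∧ y = x.
Checking each element gives: i.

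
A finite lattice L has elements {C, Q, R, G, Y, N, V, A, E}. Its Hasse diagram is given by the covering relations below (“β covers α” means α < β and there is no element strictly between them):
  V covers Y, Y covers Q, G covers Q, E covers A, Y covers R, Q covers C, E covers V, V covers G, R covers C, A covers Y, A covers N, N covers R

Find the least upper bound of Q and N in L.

Common upper bounds of {Q, N}: A, E.
The least among these is A.

A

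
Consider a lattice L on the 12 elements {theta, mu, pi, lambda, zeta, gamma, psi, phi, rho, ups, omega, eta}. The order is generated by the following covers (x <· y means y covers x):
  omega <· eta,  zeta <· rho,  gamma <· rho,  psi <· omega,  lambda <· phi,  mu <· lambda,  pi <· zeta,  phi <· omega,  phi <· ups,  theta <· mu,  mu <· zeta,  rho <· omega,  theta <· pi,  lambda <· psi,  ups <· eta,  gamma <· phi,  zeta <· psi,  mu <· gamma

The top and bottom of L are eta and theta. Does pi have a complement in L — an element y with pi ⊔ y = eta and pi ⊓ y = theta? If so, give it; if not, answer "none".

ups

Need y with pi ∨ y = eta and pi ∧ y = theta.
Checking each element gives: ups.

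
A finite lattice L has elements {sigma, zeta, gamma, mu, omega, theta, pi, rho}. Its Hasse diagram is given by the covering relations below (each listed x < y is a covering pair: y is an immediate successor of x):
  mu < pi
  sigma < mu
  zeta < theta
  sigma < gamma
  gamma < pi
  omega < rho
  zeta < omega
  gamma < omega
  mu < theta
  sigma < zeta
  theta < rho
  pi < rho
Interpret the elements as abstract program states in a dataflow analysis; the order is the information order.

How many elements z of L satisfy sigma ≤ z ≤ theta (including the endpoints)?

4

The interval [sigma, theta] = {mu, sigma, theta, zeta}, which has 4 elements.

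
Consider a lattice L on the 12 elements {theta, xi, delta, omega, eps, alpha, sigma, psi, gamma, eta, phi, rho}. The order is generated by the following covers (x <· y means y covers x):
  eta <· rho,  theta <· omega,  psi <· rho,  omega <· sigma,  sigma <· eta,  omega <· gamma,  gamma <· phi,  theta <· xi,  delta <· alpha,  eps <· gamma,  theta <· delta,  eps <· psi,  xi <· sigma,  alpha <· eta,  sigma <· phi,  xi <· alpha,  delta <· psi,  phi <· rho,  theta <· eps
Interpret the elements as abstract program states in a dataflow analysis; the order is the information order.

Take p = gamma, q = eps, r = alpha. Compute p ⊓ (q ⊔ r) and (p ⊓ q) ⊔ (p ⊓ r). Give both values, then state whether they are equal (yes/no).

q ⊔ r = rho, so p ⊓ (q ⊔ r) = gamma ⊓ rho = gamma.
p ⊓ q = eps and p ⊓ r = theta, so (p ⊓ q) ⊔ (p ⊓ r) = eps ⊔ theta = eps.
Equal: no.

gamma; eps; no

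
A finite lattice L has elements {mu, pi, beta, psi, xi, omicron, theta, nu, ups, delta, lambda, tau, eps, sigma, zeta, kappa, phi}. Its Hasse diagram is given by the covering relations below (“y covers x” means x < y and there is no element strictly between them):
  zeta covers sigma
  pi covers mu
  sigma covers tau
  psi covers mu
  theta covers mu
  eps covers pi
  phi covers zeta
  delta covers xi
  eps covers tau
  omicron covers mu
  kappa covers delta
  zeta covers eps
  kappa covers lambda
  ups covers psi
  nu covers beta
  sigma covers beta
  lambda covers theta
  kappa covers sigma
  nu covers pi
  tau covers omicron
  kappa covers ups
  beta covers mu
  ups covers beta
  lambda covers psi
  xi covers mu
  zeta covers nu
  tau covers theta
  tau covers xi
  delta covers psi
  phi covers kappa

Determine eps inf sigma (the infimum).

Common lower bounds of {eps, sigma}: mu, omicron, tau, theta, xi.
The greatest among these is tau.

tau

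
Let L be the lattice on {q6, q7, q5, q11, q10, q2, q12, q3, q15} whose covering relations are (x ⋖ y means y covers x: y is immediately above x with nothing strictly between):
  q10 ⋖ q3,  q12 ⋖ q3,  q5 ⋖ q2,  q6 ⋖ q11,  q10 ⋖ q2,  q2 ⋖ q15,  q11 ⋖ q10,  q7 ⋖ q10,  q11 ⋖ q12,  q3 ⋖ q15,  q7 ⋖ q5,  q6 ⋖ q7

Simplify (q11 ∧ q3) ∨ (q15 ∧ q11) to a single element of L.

q11 ∧ q3 = q11
q15 ∧ q11 = q11
q11 ∨ q11 = q11

q11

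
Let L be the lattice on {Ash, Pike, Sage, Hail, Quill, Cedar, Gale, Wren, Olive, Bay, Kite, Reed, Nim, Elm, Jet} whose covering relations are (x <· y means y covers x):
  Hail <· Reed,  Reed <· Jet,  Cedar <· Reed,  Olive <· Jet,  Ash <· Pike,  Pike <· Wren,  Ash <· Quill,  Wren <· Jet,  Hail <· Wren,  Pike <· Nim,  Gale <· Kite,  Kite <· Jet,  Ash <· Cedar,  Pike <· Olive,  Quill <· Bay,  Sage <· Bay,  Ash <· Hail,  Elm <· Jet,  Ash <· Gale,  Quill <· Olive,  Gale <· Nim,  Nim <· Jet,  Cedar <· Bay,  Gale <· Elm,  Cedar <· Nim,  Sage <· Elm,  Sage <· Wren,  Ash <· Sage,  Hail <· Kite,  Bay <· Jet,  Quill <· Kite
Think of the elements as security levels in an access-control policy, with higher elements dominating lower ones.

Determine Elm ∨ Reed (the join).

Common upper bounds of {Elm, Reed}: Jet.
The least among these is Jet.

Jet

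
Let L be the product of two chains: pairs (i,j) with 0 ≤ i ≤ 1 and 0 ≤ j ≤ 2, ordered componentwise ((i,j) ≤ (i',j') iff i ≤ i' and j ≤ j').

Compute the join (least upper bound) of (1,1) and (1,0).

In a product of chains, the join is componentwise max, giving (1,1).

(1,1)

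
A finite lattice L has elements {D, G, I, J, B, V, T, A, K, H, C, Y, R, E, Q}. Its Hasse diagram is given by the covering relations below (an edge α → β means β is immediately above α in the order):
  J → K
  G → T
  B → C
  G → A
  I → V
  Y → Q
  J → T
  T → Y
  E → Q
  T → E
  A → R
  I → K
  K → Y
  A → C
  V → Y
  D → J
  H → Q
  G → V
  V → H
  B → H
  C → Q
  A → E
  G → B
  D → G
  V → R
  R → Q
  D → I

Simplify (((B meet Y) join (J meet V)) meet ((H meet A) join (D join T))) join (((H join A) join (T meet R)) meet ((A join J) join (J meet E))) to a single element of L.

E

B ∧ Y = G
J ∧ V = D
G ∨ D = G
H ∧ A = G
D ∨ T = T
G ∨ T = T
G ∧ T = G
H ∨ A = Q
T ∧ R = G
Q ∨ G = Q
A ∨ J = E
J ∧ E = J
E ∨ J = E
Q ∧ E = E
G ∨ E = E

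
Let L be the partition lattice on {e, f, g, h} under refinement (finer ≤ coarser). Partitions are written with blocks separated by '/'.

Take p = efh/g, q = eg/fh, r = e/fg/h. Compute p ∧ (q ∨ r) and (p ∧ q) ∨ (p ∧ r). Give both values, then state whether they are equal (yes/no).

efh/g; e/fh/g; no

q ∨ r = efgh, so p ∧ (q ∨ r) = efh/g ∧ efgh = efh/g.
p ∧ q = e/fh/g and p ∧ r = e/f/g/h, so (p ∧ q) ∨ (p ∧ r) = e/fh/g ∨ e/f/g/h = e/fh/g.
Equal: no.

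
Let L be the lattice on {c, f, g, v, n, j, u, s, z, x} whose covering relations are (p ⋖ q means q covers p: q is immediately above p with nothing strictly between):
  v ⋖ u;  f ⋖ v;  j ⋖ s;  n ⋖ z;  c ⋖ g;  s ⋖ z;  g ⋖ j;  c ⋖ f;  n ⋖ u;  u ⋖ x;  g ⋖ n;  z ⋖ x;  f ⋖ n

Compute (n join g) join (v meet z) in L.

n

n ∨ g = n
v ∧ z = f
n ∨ f = n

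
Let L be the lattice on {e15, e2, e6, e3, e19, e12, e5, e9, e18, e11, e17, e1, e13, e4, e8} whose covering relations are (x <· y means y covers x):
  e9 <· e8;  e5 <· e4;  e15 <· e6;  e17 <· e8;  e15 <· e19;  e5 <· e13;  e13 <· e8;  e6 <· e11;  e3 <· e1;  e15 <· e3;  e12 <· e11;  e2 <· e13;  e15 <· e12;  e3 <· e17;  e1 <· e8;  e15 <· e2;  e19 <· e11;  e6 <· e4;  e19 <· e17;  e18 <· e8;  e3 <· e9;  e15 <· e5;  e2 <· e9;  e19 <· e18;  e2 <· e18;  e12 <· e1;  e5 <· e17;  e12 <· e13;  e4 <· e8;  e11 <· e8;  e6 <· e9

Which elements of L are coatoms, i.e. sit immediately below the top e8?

The coatoms are exactly the elements covered by e8: e1, e11, e13, e17, e18, e4, e9.

e1, e11, e13, e17, e18, e4, e9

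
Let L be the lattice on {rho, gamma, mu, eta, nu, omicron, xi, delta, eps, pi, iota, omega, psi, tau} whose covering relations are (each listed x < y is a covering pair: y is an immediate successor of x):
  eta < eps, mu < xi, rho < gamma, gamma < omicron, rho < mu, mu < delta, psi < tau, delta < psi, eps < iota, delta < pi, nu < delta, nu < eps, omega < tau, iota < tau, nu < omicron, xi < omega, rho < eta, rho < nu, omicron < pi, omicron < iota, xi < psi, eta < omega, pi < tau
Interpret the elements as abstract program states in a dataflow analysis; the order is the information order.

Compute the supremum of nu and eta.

Common upper bounds of {nu, eta}: eps, iota, tau.
The least among these is eps.

eps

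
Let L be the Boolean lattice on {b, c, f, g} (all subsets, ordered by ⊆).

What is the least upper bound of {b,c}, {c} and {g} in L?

{b,c,g}

Under ⊆, join is union: {b,c} ∪ {c} ∪ {g} = {b,c,g}.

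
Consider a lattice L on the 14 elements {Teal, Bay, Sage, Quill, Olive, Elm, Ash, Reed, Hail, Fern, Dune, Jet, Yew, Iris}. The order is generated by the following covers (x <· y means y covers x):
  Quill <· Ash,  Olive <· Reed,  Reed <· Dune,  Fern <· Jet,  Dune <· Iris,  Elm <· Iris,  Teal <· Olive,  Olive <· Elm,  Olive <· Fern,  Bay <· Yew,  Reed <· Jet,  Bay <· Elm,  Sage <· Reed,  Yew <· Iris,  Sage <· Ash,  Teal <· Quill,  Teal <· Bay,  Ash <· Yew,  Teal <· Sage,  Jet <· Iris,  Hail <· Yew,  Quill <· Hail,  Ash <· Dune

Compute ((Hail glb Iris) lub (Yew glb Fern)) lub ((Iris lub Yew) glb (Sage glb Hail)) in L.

Hail ∧ Iris = Hail
Yew ∧ Fern = Teal
Hail ∨ Teal = Hail
Iris ∨ Yew = Iris
Sage ∧ Hail = Teal
Iris ∧ Teal = Teal
Hail ∨ Teal = Hail

Hail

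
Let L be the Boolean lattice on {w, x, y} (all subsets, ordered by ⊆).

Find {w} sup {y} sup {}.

Common upper bounds of {{w}, {y}, {}}: {w,x,y}, {w,y}.
The least among these is {w,y}.

{w,y}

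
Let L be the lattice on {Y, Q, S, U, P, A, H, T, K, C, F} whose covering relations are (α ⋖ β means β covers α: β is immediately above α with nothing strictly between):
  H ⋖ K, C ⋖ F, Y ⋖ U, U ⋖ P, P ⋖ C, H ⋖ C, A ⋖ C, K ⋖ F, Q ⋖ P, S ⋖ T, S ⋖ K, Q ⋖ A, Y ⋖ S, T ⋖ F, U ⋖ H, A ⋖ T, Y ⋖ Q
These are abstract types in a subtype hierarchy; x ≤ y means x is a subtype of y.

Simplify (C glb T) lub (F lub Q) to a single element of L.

F

C ∧ T = A
F ∨ Q = F
A ∨ F = F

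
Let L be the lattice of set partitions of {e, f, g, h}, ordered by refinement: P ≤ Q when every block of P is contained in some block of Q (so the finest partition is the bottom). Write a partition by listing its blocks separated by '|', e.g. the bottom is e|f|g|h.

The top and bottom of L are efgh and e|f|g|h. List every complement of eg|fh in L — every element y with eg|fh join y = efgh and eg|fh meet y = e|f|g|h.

Need y with eg|fh ∨ y = efgh and eg|fh ∧ y = e|f|g|h.
Checking each element gives: ef|gh, ef|g|h, eh|fg, eh|f|g, e|fg|h, e|f|gh.

ef|gh, ef|g|h, eh|fg, eh|f|g, e|fg|h, e|f|gh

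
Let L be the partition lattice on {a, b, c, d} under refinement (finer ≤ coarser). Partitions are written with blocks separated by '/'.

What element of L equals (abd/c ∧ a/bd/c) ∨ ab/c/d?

abd/c

abd/c ∧ a/bd/c = a/bd/c
a/bd/c ∨ ab/c/d = abd/c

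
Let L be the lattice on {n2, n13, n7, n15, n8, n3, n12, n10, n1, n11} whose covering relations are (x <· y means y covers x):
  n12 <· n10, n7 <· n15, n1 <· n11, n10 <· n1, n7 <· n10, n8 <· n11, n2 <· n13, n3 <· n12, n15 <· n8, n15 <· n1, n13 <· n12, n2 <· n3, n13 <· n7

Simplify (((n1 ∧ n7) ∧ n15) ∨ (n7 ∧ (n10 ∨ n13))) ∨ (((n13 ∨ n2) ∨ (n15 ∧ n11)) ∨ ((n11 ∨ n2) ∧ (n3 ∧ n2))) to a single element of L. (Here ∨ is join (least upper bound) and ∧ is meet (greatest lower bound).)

n1 ∧ n7 = n7
n7 ∧ n15 = n7
n10 ∨ n13 = n10
n7 ∧ n10 = n7
n7 ∨ n7 = n7
n13 ∨ n2 = n13
n15 ∧ n11 = n15
n13 ∨ n15 = n15
n11 ∨ n2 = n11
n3 ∧ n2 = n2
n11 ∧ n2 = n2
n15 ∨ n2 = n15
n7 ∨ n15 = n15

n15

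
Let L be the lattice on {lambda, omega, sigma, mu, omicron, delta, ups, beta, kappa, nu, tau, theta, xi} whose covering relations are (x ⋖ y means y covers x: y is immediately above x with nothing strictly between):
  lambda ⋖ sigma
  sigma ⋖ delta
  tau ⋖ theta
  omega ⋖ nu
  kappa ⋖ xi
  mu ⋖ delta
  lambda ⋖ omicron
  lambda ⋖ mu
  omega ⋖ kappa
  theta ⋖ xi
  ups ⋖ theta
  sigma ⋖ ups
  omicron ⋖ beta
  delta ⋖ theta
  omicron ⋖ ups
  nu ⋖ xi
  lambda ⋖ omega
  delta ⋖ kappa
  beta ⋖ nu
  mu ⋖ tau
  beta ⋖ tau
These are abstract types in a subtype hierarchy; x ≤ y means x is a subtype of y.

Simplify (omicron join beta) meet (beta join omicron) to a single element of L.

beta

omicron ∨ beta = beta
beta ∨ omicron = beta
beta ∧ beta = beta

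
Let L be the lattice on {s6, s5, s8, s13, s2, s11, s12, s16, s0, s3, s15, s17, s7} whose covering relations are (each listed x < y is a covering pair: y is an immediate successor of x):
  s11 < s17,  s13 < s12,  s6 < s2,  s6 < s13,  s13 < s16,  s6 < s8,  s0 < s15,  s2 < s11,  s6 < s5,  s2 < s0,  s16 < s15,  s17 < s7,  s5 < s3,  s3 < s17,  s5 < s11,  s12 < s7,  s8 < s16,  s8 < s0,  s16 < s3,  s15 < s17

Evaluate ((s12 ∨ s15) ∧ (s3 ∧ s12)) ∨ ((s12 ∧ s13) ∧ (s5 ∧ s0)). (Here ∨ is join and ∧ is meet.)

s13

s12 ∨ s15 = s7
s3 ∧ s12 = s13
s7 ∧ s13 = s13
s12 ∧ s13 = s13
s5 ∧ s0 = s6
s13 ∧ s6 = s6
s13 ∨ s6 = s13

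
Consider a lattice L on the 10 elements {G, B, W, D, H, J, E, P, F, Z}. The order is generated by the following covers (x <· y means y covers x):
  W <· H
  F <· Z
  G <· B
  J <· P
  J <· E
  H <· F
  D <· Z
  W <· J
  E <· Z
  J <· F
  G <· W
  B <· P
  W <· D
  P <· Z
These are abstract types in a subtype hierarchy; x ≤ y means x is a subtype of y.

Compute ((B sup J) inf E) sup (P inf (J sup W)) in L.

J

B ∨ J = P
P ∧ E = J
J ∨ W = J
P ∧ J = J
J ∨ J = J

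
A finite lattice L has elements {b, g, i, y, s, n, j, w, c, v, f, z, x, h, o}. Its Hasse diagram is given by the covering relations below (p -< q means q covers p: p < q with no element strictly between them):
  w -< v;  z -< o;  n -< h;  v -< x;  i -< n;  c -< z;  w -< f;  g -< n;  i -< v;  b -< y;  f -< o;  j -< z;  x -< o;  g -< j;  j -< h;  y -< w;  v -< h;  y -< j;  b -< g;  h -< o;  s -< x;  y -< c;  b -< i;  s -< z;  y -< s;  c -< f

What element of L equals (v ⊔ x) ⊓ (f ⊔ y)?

v ∨ x = x
f ∨ y = f
x ∧ f = w

w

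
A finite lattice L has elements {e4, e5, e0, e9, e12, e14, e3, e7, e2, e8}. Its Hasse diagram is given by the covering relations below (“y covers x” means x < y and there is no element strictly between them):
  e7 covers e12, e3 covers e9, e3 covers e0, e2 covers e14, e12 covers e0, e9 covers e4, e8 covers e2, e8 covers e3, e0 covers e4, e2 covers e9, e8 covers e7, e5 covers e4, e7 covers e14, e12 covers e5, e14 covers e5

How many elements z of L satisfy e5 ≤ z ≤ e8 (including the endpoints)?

The interval [e5, e8] = {e12, e14, e2, e5, e7, e8}, which has 6 elements.

6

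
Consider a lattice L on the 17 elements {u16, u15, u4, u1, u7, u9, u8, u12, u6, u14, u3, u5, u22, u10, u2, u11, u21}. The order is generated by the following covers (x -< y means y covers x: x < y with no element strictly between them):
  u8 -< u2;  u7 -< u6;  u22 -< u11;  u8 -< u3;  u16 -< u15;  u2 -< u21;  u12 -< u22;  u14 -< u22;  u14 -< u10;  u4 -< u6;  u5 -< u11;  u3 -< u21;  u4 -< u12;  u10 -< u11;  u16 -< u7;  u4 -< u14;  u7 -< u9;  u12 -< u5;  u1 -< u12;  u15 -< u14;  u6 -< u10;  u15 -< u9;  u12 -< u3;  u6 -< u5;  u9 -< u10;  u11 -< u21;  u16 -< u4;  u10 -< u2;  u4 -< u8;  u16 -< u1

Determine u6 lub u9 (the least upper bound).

Common upper bounds of {u6, u9}: u10, u11, u2, u21.
The least among these is u10.

u10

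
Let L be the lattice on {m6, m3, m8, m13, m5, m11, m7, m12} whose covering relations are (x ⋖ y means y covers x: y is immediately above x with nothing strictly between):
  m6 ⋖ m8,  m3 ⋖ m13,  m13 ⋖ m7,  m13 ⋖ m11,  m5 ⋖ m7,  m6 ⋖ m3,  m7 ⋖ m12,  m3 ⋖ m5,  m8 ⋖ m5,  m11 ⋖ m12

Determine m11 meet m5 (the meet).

m3

Common lower bounds of {m11, m5}: m3, m6.
The greatest among these is m3.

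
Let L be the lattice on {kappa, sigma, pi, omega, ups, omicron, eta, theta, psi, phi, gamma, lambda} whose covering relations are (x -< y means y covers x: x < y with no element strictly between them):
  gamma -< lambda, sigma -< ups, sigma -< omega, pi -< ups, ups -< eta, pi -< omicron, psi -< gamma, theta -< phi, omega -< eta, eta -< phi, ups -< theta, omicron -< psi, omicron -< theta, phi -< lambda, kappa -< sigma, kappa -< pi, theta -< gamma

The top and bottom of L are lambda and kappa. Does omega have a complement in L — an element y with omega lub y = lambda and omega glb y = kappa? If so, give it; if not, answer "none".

psi

Need y with omega ∨ y = lambda and omega ∧ y = kappa.
Checking each element gives: psi.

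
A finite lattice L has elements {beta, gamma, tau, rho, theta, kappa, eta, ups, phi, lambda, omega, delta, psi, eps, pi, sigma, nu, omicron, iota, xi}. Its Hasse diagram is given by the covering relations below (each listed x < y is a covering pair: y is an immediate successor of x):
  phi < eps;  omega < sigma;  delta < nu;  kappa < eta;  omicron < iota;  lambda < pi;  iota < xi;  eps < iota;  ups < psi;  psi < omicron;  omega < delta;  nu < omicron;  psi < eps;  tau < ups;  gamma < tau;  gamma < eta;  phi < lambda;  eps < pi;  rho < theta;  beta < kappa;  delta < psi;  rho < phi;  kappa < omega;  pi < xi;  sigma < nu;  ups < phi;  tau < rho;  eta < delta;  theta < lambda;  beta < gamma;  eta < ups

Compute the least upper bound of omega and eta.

delta

Common upper bounds of {omega, eta}: delta, eps, iota, nu, omicron, pi, psi, xi.
The least among these is delta.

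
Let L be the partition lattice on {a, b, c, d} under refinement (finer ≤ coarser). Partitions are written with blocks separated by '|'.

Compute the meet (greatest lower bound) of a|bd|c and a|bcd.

a|bd|c

The meet (common refinement) of a|bd|c and a|bcd intersects blocks pairwise, giving a|bd|c.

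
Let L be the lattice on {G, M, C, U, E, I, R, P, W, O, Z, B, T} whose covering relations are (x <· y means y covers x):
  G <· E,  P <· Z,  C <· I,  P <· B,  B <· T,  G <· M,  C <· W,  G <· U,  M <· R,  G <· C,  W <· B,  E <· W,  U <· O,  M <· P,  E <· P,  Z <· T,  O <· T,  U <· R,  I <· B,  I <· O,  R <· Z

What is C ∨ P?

B

Common upper bounds of {C, P}: B, T.
The least among these is B.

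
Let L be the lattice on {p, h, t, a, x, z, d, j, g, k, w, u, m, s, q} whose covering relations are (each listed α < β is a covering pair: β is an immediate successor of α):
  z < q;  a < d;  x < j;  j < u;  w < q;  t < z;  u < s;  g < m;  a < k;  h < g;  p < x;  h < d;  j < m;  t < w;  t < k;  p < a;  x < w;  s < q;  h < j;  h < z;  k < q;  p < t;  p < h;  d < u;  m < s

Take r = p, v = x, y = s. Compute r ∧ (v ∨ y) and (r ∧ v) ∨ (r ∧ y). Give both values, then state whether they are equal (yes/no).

p; p; yes

v ∨ y = s, so r ∧ (v ∨ y) = p ∧ s = p.
r ∧ v = p and r ∧ y = p, so (r ∧ v) ∨ (r ∧ y) = p ∨ p = p.
Equal: yes.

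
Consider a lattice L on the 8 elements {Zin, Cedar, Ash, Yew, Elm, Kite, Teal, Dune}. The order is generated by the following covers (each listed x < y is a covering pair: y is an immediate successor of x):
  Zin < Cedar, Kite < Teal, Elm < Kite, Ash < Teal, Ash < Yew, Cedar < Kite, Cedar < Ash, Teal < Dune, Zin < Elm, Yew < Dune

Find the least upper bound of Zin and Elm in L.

Common upper bounds of {Zin, Elm}: Dune, Elm, Kite, Teal.
The least among these is Elm.

Elm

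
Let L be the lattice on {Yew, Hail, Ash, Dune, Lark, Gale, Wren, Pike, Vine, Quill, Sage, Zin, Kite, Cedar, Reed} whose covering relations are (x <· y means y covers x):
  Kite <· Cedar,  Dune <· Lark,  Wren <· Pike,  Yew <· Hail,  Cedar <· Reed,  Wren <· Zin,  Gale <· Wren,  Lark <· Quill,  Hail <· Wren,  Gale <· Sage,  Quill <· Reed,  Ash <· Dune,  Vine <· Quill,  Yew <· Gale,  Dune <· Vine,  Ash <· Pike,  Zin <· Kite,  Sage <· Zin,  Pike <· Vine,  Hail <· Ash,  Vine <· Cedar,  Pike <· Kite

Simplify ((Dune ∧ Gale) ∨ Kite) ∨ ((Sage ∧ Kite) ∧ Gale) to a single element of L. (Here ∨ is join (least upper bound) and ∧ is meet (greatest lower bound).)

Kite

Dune ∧ Gale = Yew
Yew ∨ Kite = Kite
Sage ∧ Kite = Sage
Sage ∧ Gale = Gale
Kite ∨ Gale = Kite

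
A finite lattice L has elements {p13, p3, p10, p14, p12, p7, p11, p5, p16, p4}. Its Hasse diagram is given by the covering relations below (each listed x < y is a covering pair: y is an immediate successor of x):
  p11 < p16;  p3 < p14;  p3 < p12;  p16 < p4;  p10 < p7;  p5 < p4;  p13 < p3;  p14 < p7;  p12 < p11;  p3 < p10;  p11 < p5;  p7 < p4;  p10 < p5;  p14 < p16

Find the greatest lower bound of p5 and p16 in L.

p11

Common lower bounds of {p5, p16}: p11, p12, p13, p3.
The greatest among these is p11.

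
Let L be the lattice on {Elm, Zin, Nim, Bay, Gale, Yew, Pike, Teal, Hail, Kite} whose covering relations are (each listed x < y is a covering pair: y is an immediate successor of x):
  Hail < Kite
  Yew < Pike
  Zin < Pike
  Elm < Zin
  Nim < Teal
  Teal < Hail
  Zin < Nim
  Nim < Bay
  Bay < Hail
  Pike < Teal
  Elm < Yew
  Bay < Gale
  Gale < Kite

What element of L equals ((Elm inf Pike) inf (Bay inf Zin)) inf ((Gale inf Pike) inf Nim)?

Elm

Elm ∧ Pike = Elm
Bay ∧ Zin = Zin
Elm ∧ Zin = Elm
Gale ∧ Pike = Zin
Zin ∧ Nim = Zin
Elm ∧ Zin = Elm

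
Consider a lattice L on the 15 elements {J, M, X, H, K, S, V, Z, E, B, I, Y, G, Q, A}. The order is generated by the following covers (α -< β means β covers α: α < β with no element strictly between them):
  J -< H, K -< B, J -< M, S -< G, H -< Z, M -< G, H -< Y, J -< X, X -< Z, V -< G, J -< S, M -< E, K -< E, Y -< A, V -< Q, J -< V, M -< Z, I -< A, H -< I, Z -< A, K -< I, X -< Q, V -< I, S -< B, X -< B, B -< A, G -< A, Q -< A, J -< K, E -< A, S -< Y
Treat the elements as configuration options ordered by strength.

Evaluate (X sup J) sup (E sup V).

A

X ∨ J = X
E ∨ V = A
X ∨ A = A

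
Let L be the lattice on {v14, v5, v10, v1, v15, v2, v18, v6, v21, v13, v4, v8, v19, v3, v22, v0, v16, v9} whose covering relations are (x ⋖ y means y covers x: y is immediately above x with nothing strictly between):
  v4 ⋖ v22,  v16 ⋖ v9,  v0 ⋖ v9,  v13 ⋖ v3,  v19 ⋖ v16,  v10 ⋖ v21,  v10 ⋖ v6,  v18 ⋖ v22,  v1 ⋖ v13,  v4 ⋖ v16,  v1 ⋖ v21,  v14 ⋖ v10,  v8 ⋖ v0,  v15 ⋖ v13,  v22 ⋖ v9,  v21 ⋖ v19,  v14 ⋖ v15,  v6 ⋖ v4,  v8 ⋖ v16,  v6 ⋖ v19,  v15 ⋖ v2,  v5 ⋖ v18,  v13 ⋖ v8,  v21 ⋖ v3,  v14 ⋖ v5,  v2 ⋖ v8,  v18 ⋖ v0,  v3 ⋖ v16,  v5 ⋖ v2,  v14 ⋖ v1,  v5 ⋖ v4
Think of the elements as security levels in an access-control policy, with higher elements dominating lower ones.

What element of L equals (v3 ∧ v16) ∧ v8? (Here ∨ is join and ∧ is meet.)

v13

v3 ∧ v16 = v3
v3 ∧ v8 = v13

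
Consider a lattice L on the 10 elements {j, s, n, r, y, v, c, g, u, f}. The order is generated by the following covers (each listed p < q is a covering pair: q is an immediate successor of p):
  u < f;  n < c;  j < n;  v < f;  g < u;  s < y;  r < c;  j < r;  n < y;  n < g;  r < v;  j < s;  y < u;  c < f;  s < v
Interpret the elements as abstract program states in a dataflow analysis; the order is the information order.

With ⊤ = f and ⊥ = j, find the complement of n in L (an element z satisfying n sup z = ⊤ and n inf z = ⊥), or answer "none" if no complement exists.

v

Need z with n ∨ z = f and n ∧ z = j.
Checking each element gives: v.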